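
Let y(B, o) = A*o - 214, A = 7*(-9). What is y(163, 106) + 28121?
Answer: 21229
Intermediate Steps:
A = -63
y(B, o) = -214 - 63*o (y(B, o) = -63*o - 214 = -214 - 63*o)
y(163, 106) + 28121 = (-214 - 63*106) + 28121 = (-214 - 6678) + 28121 = -6892 + 28121 = 21229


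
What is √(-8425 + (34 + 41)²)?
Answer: 20*I*√7 ≈ 52.915*I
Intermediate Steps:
√(-8425 + (34 + 41)²) = √(-8425 + 75²) = √(-8425 + 5625) = √(-2800) = 20*I*√7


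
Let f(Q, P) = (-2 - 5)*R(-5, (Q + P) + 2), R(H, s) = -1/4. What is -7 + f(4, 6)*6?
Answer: 7/2 ≈ 3.5000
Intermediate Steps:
R(H, s) = -¼ (R(H, s) = -1*¼ = -¼)
f(Q, P) = 7/4 (f(Q, P) = (-2 - 5)*(-¼) = -7*(-¼) = 7/4)
-7 + f(4, 6)*6 = -7 + (7/4)*6 = -7 + 21/2 = 7/2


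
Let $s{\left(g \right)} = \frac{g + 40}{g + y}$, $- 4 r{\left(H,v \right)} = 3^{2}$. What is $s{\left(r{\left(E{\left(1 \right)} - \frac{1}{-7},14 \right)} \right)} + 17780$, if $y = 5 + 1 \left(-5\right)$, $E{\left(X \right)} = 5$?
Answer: $\frac{159869}{9} \approx 17763.0$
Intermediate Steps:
$r{\left(H,v \right)} = - \frac{9}{4}$ ($r{\left(H,v \right)} = - \frac{3^{2}}{4} = \left(- \frac{1}{4}\right) 9 = - \frac{9}{4}$)
$y = 0$ ($y = 5 - 5 = 0$)
$s{\left(g \right)} = \frac{40 + g}{g}$ ($s{\left(g \right)} = \frac{g + 40}{g + 0} = \frac{40 + g}{g}$)
$s{\left(r{\left(E{\left(1 \right)} - \frac{1}{-7},14 \right)} \right)} + 17780 = \frac{40 - \frac{9}{4}}{- \frac{9}{4}} + 17780 = \left(- \frac{4}{9}\right) \frac{151}{4} + 17780 = - \frac{151}{9} + 17780 = \frac{159869}{9}$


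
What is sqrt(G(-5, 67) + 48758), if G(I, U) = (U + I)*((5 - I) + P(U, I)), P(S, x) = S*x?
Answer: 8*sqrt(447) ≈ 169.14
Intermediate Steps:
G(I, U) = (I + U)*(5 - I + I*U) (G(I, U) = (U + I)*((5 - I) + U*I) = (I + U)*((5 - I) + I*U) = (I + U)*(5 - I + I*U))
sqrt(G(-5, 67) + 48758) = sqrt((-1*(-5)**2 + 5*(-5) + 5*67 - 5*67**2 + 67*(-5)**2 - 1*(-5)*67) + 48758) = sqrt((-1*25 - 25 + 335 - 5*4489 + 67*25 + 335) + 48758) = sqrt((-25 - 25 + 335 - 22445 + 1675 + 335) + 48758) = sqrt(-20150 + 48758) = sqrt(28608) = 8*sqrt(447)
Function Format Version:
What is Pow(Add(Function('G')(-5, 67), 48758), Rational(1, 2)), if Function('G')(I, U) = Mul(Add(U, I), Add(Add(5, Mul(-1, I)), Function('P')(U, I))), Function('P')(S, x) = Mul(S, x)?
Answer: Mul(8, Pow(447, Rational(1, 2))) ≈ 169.14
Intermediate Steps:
Function('G')(I, U) = Mul(Add(I, U), Add(5, Mul(-1, I), Mul(I, U))) (Function('G')(I, U) = Mul(Add(U, I), Add(Add(5, Mul(-1, I)), Mul(U, I))) = Mul(Add(I, U), Add(Add(5, Mul(-1, I)), Mul(I, U))) = Mul(Add(I, U), Add(5, Mul(-1, I), Mul(I, U))))
Pow(Add(Function('G')(-5, 67), 48758), Rational(1, 2)) = Pow(Add(Add(Mul(-1, Pow(-5, 2)), Mul(5, -5), Mul(5, 67), Mul(-5, Pow(67, 2)), Mul(67, Pow(-5, 2)), Mul(-1, -5, 67)), 48758), Rational(1, 2)) = Pow(Add(Add(Mul(-1, 25), -25, 335, Mul(-5, 4489), Mul(67, 25), 335), 48758), Rational(1, 2)) = Pow(Add(Add(-25, -25, 335, -22445, 1675, 335), 48758), Rational(1, 2)) = Pow(Add(-20150, 48758), Rational(1, 2)) = Pow(28608, Rational(1, 2)) = Mul(8, Pow(447, Rational(1, 2)))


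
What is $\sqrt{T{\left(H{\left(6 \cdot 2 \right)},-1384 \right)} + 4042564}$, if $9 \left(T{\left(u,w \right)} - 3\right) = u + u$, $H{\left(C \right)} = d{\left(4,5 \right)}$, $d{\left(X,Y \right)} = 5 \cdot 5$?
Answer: $\frac{\sqrt{36383153}}{3} \approx 2010.6$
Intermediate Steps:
$d{\left(X,Y \right)} = 25$
$H{\left(C \right)} = 25$
$T{\left(u,w \right)} = 3 + \frac{2 u}{9}$ ($T{\left(u,w \right)} = 3 + \frac{u + u}{9} = 3 + \frac{2 u}{9}$)
$\sqrt{T{\left(H{\left(6 \cdot 2 \right)},-1384 \right)} + 4042564} = \sqrt{\left(3 + \frac{2}{9} \cdot 25\right) + 4042564} = \sqrt{\left(3 + \frac{50}{9}\right) + 4042564} = \sqrt{\frac{77}{9} + 4042564} = \sqrt{\frac{36383153}{9}} = \frac{\sqrt{36383153}}{3}$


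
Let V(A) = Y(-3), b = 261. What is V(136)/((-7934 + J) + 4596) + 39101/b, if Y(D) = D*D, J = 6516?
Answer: 124265327/829458 ≈ 149.82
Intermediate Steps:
Y(D) = D**2
V(A) = 9 (V(A) = (-3)**2 = 9)
V(136)/((-7934 + J) + 4596) + 39101/b = 9/((-7934 + 6516) + 4596) + 39101/261 = 9/(-1418 + 4596) + 39101*(1/261) = 9/3178 + 39101/261 = 124265327/829458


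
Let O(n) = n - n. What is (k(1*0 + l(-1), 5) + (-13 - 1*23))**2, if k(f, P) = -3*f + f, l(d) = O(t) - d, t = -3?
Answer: 1444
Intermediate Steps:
O(n) = 0
l(d) = -d (l(d) = 0 - d = -d)
k(f, P) = -2*f
(k(1*0 + l(-1), 5) + (-13 - 1*23))**2 = (-2*(1*0 - 1*(-1)) + (-13 - 1*23))**2 = (-2*(0 + 1) + (-13 - 23))**2 = (-2*1 - 36)**2 = (-2 - 36)**2 = (-38)**2 = 1444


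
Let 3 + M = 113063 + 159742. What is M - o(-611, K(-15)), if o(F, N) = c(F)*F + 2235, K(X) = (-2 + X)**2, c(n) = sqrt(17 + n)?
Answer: 270567 + 1833*I*sqrt(66) ≈ 2.7057e+5 + 14891.0*I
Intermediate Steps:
M = 272802 (M = -3 + (113063 + 159742) = -3 + 272805 = 272802)
o(F, N) = 2235 + F*sqrt(17 + F) (o(F, N) = sqrt(17 + F)*F + 2235 = F*sqrt(17 + F) + 2235 = 2235 + F*sqrt(17 + F))
M - o(-611, K(-15)) = 272802 - (2235 - 611*sqrt(17 - 611)) = 272802 - (2235 - 1833*I*sqrt(66)) = 272802 + (-2235 + 1833*I*sqrt(66)) = 270567 + 1833*I*sqrt(66)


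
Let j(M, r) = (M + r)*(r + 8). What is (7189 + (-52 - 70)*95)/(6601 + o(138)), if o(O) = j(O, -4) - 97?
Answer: -4401/7040 ≈ -0.62514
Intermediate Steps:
j(M, r) = (8 + r)*(M + r) (j(M, r) = (M + r)*(8 + r) = (8 + r)*(M + r))
o(O) = -113 + 4*O (o(O) = ((-4)**2 + 8*O + 8*(-4) + O*(-4)) - 97 = (16 + 8*O - 32 - 4*O) - 97 = (-16 + 4*O) - 97 = -113 + 4*O)
(7189 + (-52 - 70)*95)/(6601 + o(138)) = (7189 + (-52 - 70)*95)/(6601 + (-113 + 4*138)) = (7189 - 122*95)/(6601 + (-113 + 552)) = (7189 - 11590)/(6601 + 439) = -4401/7040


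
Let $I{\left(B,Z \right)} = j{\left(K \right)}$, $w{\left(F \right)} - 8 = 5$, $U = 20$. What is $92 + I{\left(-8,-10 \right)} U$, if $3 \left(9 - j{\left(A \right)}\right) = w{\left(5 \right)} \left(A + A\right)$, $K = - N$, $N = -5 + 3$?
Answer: $- \frac{224}{3} \approx -74.667$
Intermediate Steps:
$N = -2$
$w{\left(F \right)} = 13$ ($w{\left(F \right)} = 8 + 5 = 13$)
$K = 2$ ($K = \left(-1\right) \left(-2\right) = 2$)
$j{\left(A \right)} = 9 - \frac{26 A}{3}$ ($j{\left(A \right)} = 9 - \frac{13 \left(A + A\right)}{3} = 9 - \frac{13 \cdot 2 A}{3} = 9 - \frac{26 A}{3}$)
$I{\left(B,Z \right)} = - \frac{25}{3}$ ($I{\left(B,Z \right)} = 9 - \frac{52}{3} = - \frac{25}{3}$)
$92 + I{\left(-8,-10 \right)} U = 92 - \frac{500}{3} = - \frac{224}{3}$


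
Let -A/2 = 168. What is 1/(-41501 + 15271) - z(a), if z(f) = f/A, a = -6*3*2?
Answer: -39359/367220 ≈ -0.10718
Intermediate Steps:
A = -336 (A = -2*168 = -336)
a = -36 (a = -18*2 = -36)
z(f) = -f/336 (z(f) = f/(-336) = f*(-1/336) = -f/336)
1/(-41501 + 15271) - z(a) = 1/(-41501 + 15271) - (-1)*(-36)/336 = 1/(-26230) - 1*3/28 = -1/26230 - 3/28 = -39359/367220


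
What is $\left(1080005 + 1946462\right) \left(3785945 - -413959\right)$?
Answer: $12710870859168$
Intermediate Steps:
$\left(1080005 + 1946462\right) \left(3785945 - -413959\right) = 3026467 \left(3785945 + \left(-17863 + 431822\right)\right) = 3026467 \left(3785945 + 413959\right) = 3026467 \cdot 4199904 = 12710870859168$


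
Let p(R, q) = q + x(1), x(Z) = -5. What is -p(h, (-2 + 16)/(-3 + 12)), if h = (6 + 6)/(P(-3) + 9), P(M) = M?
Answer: 31/9 ≈ 3.4444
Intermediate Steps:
h = 2 (h = (6 + 6)/(-3 + 9) = 12/6 = 12*(⅙) = 2)
p(R, q) = -5 + q (p(R, q) = q - 5 = -5 + q)
-p(h, (-2 + 16)/(-3 + 12)) = -(-5 + (-2 + 16)/(-3 + 12)) = -(-5 + 14/9) = -1*(-31/9) = 31/9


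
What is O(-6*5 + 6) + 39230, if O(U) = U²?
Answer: 39806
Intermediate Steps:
O(-6*5 + 6) + 39230 = (-6*5 + 6)² + 39230 = (-30 + 6)² + 39230 = (-24)² + 39230 = 576 + 39230 = 39806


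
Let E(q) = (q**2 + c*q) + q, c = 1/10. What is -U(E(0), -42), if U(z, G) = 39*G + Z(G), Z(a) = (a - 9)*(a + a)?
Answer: -2646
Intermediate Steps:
Z(a) = 2*a*(-9 + a) (Z(a) = (-9 + a)*(2*a) = 2*a*(-9 + a))
c = 1/10 ≈ 0.10000
E(q) = q**2 + 11*q/10 (E(q) = (q**2 + q/10) + q = q**2 + 11*q/10)
U(z, G) = 39*G + 2*G*(-9 + G)
-U(E(0), -42) = -(-42)*(21 + 2*(-42)) = -(-42)*(21 - 84) = -(-42)*(-63) = -1*2646 = -2646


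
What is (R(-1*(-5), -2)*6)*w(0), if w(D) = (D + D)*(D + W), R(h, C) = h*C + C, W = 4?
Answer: 0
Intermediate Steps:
R(h, C) = C + C*h (R(h, C) = C*h + C = C + C*h)
w(D) = 2*D*(4 + D) (w(D) = (D + D)*(D + 4) = (2*D)*(4 + D) = 2*D*(4 + D))
(R(-1*(-5), -2)*6)*w(0) = (-2*(1 - 1*(-5))*6)*(2*0*(4 + 0)) = (-2*(1 + 5)*6)*(2*0*4) = (-2*6*6)*0 = -12*6*0 = -72*0 = 0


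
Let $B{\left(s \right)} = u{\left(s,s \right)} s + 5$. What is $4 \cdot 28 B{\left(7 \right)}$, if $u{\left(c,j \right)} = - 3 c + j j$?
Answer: $22512$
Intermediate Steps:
$u{\left(c,j \right)} = j^{2} - 3 c$ ($u{\left(c,j \right)} = - 3 c + j^{2} = j^{2} - 3 c$)
$B{\left(s \right)} = 5 + s \left(s^{2} - 3 s\right)$ ($B{\left(s \right)} = \left(s^{2} - 3 s\right) s + 5 = s \left(s^{2} - 3 s\right) + 5 = 5 + s \left(s^{2} - 3 s\right)$)
$4 \cdot 28 B{\left(7 \right)} = 4 \cdot 28 \left(5 + 7^{2} \left(-3 + 7\right)\right) = 112 \left(5 + 49 \cdot 4\right) = 112 \left(5 + 196\right) = 112 \cdot 201 = 22512$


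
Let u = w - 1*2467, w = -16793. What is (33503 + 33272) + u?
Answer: 47515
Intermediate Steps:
u = -19260 (u = -16793 - 1*2467 = -16793 - 2467 = -19260)
(33503 + 33272) + u = (33503 + 33272) - 19260 = 66775 - 19260 = 47515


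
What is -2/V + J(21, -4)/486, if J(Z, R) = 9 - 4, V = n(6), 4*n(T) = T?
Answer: -643/486 ≈ -1.3230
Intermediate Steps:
n(T) = T/4
V = 3/2 (V = (1/4)*6 = 3/2 ≈ 1.5000)
J(Z, R) = 5
-2/V + J(21, -4)/486 = -2/3/2 + 5/486 = -2*2/3 + 5*(1/486) = -4/3 + 5/486 = -643/486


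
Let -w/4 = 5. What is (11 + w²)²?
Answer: 168921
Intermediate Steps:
w = -20 (w = -4*5 = -20)
(11 + w²)² = (11 + (-20)²)² = (11 + 400)² = 411² = 168921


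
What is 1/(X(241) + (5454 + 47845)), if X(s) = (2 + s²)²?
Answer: 1/3373688188 ≈ 2.9641e-10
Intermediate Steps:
1/(X(241) + (5454 + 47845)) = 1/((2 + 241²)² + (5454 + 47845)) = 1/((2 + 58081)² + 53299) = 1/(58083² + 53299) = 1/(3373634889 + 53299) = 1/3373688188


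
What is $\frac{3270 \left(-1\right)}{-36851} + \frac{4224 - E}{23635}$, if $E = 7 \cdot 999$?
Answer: $- \frac{24753969}{870973385} \approx -0.028421$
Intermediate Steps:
$E = 6993$
$\frac{3270 \left(-1\right)}{-36851} + \frac{4224 - E}{23635} = \frac{3270 \left(-1\right)}{-36851} + \frac{4224 - 6993}{23635} = \left(-3270\right) \left(- \frac{1}{36851}\right) + \left(4224 - 6993\right) \frac{1}{23635} = \frac{3270}{36851} - \frac{2769}{23635} = - \frac{24753969}{870973385}$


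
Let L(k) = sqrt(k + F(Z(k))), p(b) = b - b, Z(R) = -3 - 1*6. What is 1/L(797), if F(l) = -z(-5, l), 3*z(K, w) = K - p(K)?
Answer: sqrt(1797)/1198 ≈ 0.035385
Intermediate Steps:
Z(R) = -9 (Z(R) = -3 - 6 = -9)
p(b) = 0
z(K, w) = K/3 (z(K, w) = (K - 1*0)/3 = (K + 0)/3 = K/3)
F(l) = 5/3 (F(l) = -(-5)/3 = -1*(-5/3) = 5/3)
L(k) = sqrt(5/3 + k) (L(k) = sqrt(k + 5/3) = sqrt(5/3 + k))
1/L(797) = 1/(sqrt(15 + 9*797)/3) = 1/(sqrt(15 + 7173)/3) = 1/(sqrt(7188)/3) = 1/((2*sqrt(1797))/3) = 1/(2*sqrt(1797)/3) = sqrt(1797)/1198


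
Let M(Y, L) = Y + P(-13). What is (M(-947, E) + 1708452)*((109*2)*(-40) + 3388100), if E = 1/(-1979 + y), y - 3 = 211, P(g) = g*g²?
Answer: 5762883749040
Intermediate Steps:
P(g) = g³
y = 214 (y = 3 + 211 = 214)
E = -1/1765 (E = 1/(-1979 + 214) = 1/(-1765) = -1/1765 ≈ -0.00056657)
M(Y, L) = -2197 + Y (M(Y, L) = Y + (-13)³ = Y - 2197 = -2197 + Y)
(M(-947, E) + 1708452)*((109*2)*(-40) + 3388100) = ((-2197 - 947) + 1708452)*((109*2)*(-40) + 3388100) = (-3144 + 1708452)*(218*(-40) + 3388100) = 1705308*(-8720 + 3388100) = 1705308*3379380 = 5762883749040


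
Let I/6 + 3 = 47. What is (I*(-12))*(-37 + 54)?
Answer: -53856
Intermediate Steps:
I = 264 (I = -18 + 6*47 = -18 + 282 = 264)
(I*(-12))*(-37 + 54) = (264*(-12))*(-37 + 54) = -3168*17 = -53856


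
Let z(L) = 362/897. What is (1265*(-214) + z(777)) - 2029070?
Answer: -2062902298/897 ≈ -2.2998e+6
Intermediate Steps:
z(L) = 362/897 (z(L) = 362*(1/897) = 362/897)
(1265*(-214) + z(777)) - 2029070 = (1265*(-214) + 362/897) - 2029070 = (-270710 + 362/897) - 2029070 = -242826508/897 - 2029070 = -2062902298/897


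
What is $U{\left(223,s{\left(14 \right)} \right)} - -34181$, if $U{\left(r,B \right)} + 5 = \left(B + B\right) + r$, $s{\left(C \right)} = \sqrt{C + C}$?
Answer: $34399 + 4 \sqrt{7} \approx 34410.0$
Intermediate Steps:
$s{\left(C \right)} = \sqrt{2} \sqrt{C}$ ($s{\left(C \right)} = \sqrt{2 C} = \sqrt{2} \sqrt{C}$)
$U{\left(r,B \right)} = -5 + r + 2 B$ ($U{\left(r,B \right)} = -5 + \left(\left(B + B\right) + r\right) = -5 + \left(2 B + r\right) = -5 + \left(r + 2 B\right) = -5 + r + 2 B$)
$U{\left(223,s{\left(14 \right)} \right)} - -34181 = \left(-5 + 223 + 2 \sqrt{2} \sqrt{14}\right) - -34181 = \left(-5 + 223 + 2 \cdot 2 \sqrt{7}\right) + 34181 = \left(-5 + 223 + 4 \sqrt{7}\right) + 34181 = \left(218 + 4 \sqrt{7}\right) + 34181 = 34399 + 4 \sqrt{7}$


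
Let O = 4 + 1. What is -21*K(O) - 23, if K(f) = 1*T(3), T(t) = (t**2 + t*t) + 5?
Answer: -506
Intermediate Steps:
T(t) = 5 + 2*t**2 (T(t) = (t**2 + t**2) + 5 = 2*t**2 + 5 = 5 + 2*t**2)
O = 5
K(f) = 23 (K(f) = 1*(5 + 2*3**2) = 1*(5 + 2*9) = 1*(5 + 18) = 1*23 = 23)
-21*K(O) - 23 = -21*23 - 23 = -483 - 23 = -506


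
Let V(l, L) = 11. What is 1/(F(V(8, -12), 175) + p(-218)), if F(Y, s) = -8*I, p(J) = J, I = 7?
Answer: -1/274 ≈ -0.0036496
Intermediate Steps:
F(Y, s) = -56 (F(Y, s) = -8*7 = -56)
1/(F(V(8, -12), 175) + p(-218)) = 1/(-56 - 218) = 1/(-274) = -1/274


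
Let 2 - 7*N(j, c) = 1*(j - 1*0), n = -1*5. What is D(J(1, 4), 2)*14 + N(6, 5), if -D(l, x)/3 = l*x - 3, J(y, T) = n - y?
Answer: 4406/7 ≈ 629.43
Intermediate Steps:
n = -5
J(y, T) = -5 - y
N(j, c) = 2/7 - j/7 (N(j, c) = 2/7 - (j - 1*0)/7 = 2/7 - (j + 0)/7 = 2/7 - j/7)
D(l, x) = 9 - 3*l*x (D(l, x) = -3*(l*x - 3) = -3*(-3 + l*x) = 9 - 3*l*x)
D(J(1, 4), 2)*14 + N(6, 5) = (9 - 3*(-5 - 1*1)*2)*14 + (2/7 - ⅐*6) = (9 - 3*(-5 - 1)*2)*14 + (2/7 - 6/7) = (9 - 3*(-6)*2)*14 - 4/7 = (9 + 36)*14 - 4/7 = 45*14 - 4/7 = 630 - 4/7 = 4406/7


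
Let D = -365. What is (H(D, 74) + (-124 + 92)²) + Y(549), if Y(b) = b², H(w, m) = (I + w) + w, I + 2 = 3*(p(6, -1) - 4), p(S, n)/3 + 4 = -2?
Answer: 301627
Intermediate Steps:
p(S, n) = -18 (p(S, n) = -12 + 3*(-2) = -12 - 6 = -18)
I = -68 (I = -2 + 3*(-18 - 4) = -2 + 3*(-22) = -2 - 66 = -68)
H(w, m) = -68 + 2*w (H(w, m) = (-68 + w) + w = -68 + 2*w)
(H(D, 74) + (-124 + 92)²) + Y(549) = ((-68 + 2*(-365)) + (-124 + 92)²) + 549² = ((-68 - 730) + (-32)²) + 301401 = (-798 + 1024) + 301401 = 226 + 301401 = 301627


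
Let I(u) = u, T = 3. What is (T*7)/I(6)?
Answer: 7/2 ≈ 3.5000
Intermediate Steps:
(T*7)/I(6) = (3*7)/6 = 21*(1/6) = 7/2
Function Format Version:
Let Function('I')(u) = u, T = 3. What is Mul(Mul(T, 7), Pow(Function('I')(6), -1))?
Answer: Rational(7, 2) ≈ 3.5000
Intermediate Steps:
Mul(Mul(T, 7), Pow(Function('I')(6), -1)) = Mul(Mul(3, 7), Pow(6, -1)) = Mul(21, Rational(1, 6)) = Rational(7, 2)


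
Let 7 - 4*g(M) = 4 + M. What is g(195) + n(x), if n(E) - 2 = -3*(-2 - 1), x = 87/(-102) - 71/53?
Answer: -37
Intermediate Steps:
g(M) = ¾ - M/4 (g(M) = 7/4 - (4 + M)/4 = 7/4 + (-1 - M/4) = ¾ - M/4)
x = -3951/1802 (x = 87*(-1/102) - 71*1/53 = -29/34 - 71/53 = -3951/1802 ≈ -2.1926)
n(E) = 11 (n(E) = 2 - 3*(-2 - 1) = 2 - 3*(-3) = 2 + 9 = 11)
g(195) + n(x) = (¾ - ¼*195) + 11 = (¾ - 195/4) + 11 = -48 + 11 = -37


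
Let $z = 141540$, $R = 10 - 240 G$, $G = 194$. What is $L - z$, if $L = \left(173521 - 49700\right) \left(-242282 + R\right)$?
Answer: $-35763608612$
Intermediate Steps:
$R = -46550$ ($R = 10 - 46560 = -46550$)
$L = -35763467072$ ($L = \left(173521 - 49700\right) \left(-242282 - 46550\right) = 123821 \left(-288832\right) = -35763467072$)
$L - z = -35763467072 - 141540 = -35763608612$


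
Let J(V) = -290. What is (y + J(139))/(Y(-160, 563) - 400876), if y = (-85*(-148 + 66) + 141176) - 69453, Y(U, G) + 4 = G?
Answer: -78403/400317 ≈ -0.19585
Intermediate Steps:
Y(U, G) = -4 + G
y = 78693 (y = (-85*(-82) + 141176) - 69453 = (6970 + 141176) - 69453 = 148146 - 69453 = 78693)
(y + J(139))/(Y(-160, 563) - 400876) = (78693 - 290)/((-4 + 563) - 400876) = 78403/(559 - 400876) = 78403/(-400317) = 78403*(-1/400317) = -78403/400317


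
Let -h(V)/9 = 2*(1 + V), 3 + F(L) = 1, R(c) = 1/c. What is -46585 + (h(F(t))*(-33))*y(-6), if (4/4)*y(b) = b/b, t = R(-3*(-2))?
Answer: -47179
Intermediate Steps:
t = ⅙ (t = 1/(-3*(-2)) = 1/6 = ⅙ ≈ 0.16667)
F(L) = -2 (F(L) = -3 + 1 = -2)
y(b) = 1 (y(b) = b/b = 1)
h(V) = -18 - 18*V (h(V) = -18*(1 + V) = -9*(2 + 2*V) = -18 - 18*V)
-46585 + (h(F(t))*(-33))*y(-6) = -46585 + ((-18 - 18*(-2))*(-33))*1 = -46585 + ((-18 + 36)*(-33))*1 = -46585 + (18*(-33))*1 = -46585 - 594*1 = -46585 - 594 = -47179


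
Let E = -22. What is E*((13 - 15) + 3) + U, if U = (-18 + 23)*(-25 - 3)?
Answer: -162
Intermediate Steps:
U = -140 (U = 5*(-28) = -140)
E*((13 - 15) + 3) + U = -22*((13 - 15) + 3) - 140 = -22*(-2 + 3) - 140 = -22*1 - 140 = -22 - 140 = -162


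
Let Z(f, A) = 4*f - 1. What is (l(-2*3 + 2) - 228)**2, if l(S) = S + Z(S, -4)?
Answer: 62001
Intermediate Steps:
Z(f, A) = -1 + 4*f
l(S) = -1 + 5*S (l(S) = S + (-1 + 4*S) = -1 + 5*S)
(l(-2*3 + 2) - 228)**2 = ((-1 + 5*(-2*3 + 2)) - 228)**2 = ((-1 + 5*(-6 + 2)) - 228)**2 = ((-1 + 5*(-4)) - 228)**2 = ((-1 - 20) - 228)**2 = (-21 - 228)**2 = (-249)**2 = 62001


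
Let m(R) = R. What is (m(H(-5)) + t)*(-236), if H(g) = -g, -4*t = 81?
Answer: 3599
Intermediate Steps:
t = -81/4 (t = -¼*81 = -81/4 ≈ -20.250)
(m(H(-5)) + t)*(-236) = (-1*(-5) - 81/4)*(-236) = (5 - 81/4)*(-236) = -61/4*(-236) = 3599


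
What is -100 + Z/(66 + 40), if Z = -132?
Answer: -5366/53 ≈ -101.25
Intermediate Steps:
-100 + Z/(66 + 40) = -100 - 132/(66 + 40) = -100 - 132/106 = -100 + (1/106)*(-132) = -100 - 66/53 = -5366/53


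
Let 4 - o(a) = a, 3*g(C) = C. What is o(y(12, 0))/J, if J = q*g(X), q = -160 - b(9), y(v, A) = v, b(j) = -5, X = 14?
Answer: 12/1085 ≈ 0.011060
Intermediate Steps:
g(C) = C/3
q = -155 (q = -160 - 1*(-5) = -160 + 5 = -155)
J = -2170/3 (J = -155*14/3 = -2170/3 ≈ -723.33)
o(a) = 4 - a
o(y(12, 0))/J = (4 - 1*12)/(-2170/3) = (4 - 12)*(-3/2170) = -8*(-3/2170) = 12/1085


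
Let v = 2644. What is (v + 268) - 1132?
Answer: 1780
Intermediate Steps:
(v + 268) - 1132 = (2644 + 268) - 1132 = 2912 - 1132 = 1780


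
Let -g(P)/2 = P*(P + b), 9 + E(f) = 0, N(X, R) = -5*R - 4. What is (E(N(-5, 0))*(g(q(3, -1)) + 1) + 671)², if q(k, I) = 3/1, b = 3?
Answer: 972196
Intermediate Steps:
q(k, I) = 3 (q(k, I) = 3*1 = 3)
N(X, R) = -4 - 5*R
E(f) = -9 (E(f) = -9 + 0 = -9)
g(P) = -2*P*(3 + P) (g(P) = -2*P*(P + 3) = -2*P*(3 + P))
(E(N(-5, 0))*(g(q(3, -1)) + 1) + 671)² = (-9*(-2*3*(3 + 3) + 1) + 671)² = (-9*(-2*3*6 + 1) + 671)² = (-9*(-36 + 1) + 671)² = (-9*(-35) + 671)² = (315 + 671)² = 986² = 972196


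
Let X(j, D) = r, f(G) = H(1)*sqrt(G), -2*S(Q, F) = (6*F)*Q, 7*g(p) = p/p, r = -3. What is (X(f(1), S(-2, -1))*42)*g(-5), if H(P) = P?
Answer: -18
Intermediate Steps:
g(p) = 1/7 (g(p) = (p/p)/7 = (1/7)*1 = 1/7)
S(Q, F) = -3*F*Q (S(Q, F) = -6*F*Q/2 = -3*F*Q)
f(G) = sqrt(G) (f(G) = 1*sqrt(G) = sqrt(G))
X(j, D) = -3
(X(f(1), S(-2, -1))*42)*g(-5) = -3*42*(1/7) = -126*1/7 = -18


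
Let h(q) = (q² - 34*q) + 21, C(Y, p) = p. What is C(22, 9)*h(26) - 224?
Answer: -1907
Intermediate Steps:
h(q) = 21 + q² - 34*q
C(22, 9)*h(26) - 224 = 9*(21 + 26² - 34*26) - 224 = 9*(21 + 676 - 884) - 224 = 9*(-187) - 224 = -1683 - 224 = -1907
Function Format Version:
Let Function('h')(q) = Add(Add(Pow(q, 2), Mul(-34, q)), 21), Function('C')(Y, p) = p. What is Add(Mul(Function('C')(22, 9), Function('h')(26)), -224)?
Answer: -1907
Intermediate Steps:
Function('h')(q) = Add(21, Pow(q, 2), Mul(-34, q))
Add(Mul(Function('C')(22, 9), Function('h')(26)), -224) = Add(Mul(9, Add(21, Pow(26, 2), Mul(-34, 26))), -224) = Add(Mul(9, Add(21, 676, -884)), -224) = Add(Mul(9, -187), -224) = Add(-1683, -224) = -1907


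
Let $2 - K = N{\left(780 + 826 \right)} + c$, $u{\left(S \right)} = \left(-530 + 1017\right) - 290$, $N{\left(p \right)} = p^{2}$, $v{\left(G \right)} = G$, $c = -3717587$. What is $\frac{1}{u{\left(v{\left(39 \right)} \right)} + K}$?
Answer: $\frac{1}{1138550} \approx 8.7831 \cdot 10^{-7}$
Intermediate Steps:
$u{\left(S \right)} = 197$ ($u{\left(S \right)} = 487 - 290 = 197$)
$K = 1138353$ ($K = 2 - \left(\left(780 + 826\right)^{2} - 3717587\right) = 2 - \left(1606^{2} - 3717587\right) = 2 - \left(2579236 - 3717587\right) = 2 - -1138351 = 2 + 1138351 = 1138353$)
$\frac{1}{u{\left(v{\left(39 \right)} \right)} + K} = \frac{1}{197 + 1138353} = \frac{1}{1138550}$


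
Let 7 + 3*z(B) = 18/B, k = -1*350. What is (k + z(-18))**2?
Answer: 1119364/9 ≈ 1.2437e+5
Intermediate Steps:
k = -350
z(B) = -7/3 + 6/B (z(B) = -7/3 + (18/B)/3 = -7/3 + 6/B)
(k + z(-18))**2 = (-350 + (-7/3 + 6/(-18)))**2 = (-350 + (-7/3 + 6*(-1/18)))**2 = (-350 + (-7/3 - 1/3))**2 = (-350 - 8/3)**2 = (-1058/3)**2 = 1119364/9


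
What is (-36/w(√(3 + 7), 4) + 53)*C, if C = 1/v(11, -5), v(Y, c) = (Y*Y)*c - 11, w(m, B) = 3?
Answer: -41/616 ≈ -0.066558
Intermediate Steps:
v(Y, c) = -11 + c*Y² (v(Y, c) = Y²*c - 11 = c*Y² - 11 = -11 + c*Y²)
C = -1/616 (C = 1/(-11 - 5*11²) = 1/(-11 - 5*121) = 1/(-11 - 605) = 1/(-616) = -1/616 ≈ -0.0016234)
(-36/w(√(3 + 7), 4) + 53)*C = (-36/3 + 53)*(-1/616) = (-36*⅓ + 53)*(-1/616) = (-12 + 53)*(-1/616) = 41*(-1/616) = -41/616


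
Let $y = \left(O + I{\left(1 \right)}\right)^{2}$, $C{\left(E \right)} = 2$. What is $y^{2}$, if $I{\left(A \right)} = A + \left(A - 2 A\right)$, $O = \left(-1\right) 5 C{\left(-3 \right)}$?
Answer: $10000$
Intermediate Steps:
$O = -10$ ($O = \left(-1\right) 5 \cdot 2 = \left(-5\right) 2 = -10$)
$I{\left(A \right)} = 0$ ($I{\left(A \right)} = A - A = 0$)
$y = 100$ ($y = \left(-10 + 0\right)^{2} = \left(-10\right)^{2} = 100$)
$y^{2} = 100^{2} = 10000$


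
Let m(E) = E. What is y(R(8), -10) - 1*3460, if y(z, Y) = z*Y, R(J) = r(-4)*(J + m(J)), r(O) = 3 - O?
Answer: -4580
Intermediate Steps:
R(J) = 14*J (R(J) = (3 - 1*(-4))*(J + J) = (3 + 4)*(2*J) = 7*(2*J) = 14*J)
y(z, Y) = Y*z
y(R(8), -10) - 1*3460 = -140*8 - 1*3460 = -10*112 - 3460 = -1120 - 3460 = -4580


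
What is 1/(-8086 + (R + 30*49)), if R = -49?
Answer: -1/6665 ≈ -0.00015004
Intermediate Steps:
1/(-8086 + (R + 30*49)) = 1/(-8086 + (-49 + 30*49)) = 1/(-8086 + (-49 + 1470)) = 1/(-8086 + 1421) = 1/(-6665) = -1/6665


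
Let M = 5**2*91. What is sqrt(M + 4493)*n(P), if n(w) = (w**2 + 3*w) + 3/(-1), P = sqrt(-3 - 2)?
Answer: -96*sqrt(47) + 36*I*sqrt(235) ≈ -658.14 + 551.87*I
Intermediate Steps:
M = 2275 (M = 25*91 = 2275)
P = I*sqrt(5) (P = sqrt(-5) = I*sqrt(5) ≈ 2.2361*I)
n(w) = -3 + w**2 + 3*w (n(w) = (w**2 + 3*w) + 3*(-1) = (w**2 + 3*w) - 3 = -3 + w**2 + 3*w)
sqrt(M + 4493)*n(P) = sqrt(2275 + 4493)*(-3 + (I*sqrt(5))**2 + 3*(I*sqrt(5))) = sqrt(6768)*(-3 - 5 + 3*I*sqrt(5)) = (12*sqrt(47))*(-8 + 3*I*sqrt(5)) = 12*sqrt(47)*(-8 + 3*I*sqrt(5))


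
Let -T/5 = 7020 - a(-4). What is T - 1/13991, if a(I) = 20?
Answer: -489685001/13991 ≈ -35000.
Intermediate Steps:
T = -35000 (T = -5*(7020 - 1*20) = -5*(7020 - 20) = -5*7000 = -35000)
T - 1/13991 = -35000 - 1/13991 = -489685001/13991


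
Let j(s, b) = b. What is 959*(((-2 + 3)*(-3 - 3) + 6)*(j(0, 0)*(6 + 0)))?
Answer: 0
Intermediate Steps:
959*(((-2 + 3)*(-3 - 3) + 6)*(j(0, 0)*(6 + 0))) = 959*(((-2 + 3)*(-3 - 3) + 6)*(0*(6 + 0))) = 959*((1*(-6) + 6)*(0*6)) = 959*((-6 + 6)*0) = 959*(0*0) = 959*0 = 0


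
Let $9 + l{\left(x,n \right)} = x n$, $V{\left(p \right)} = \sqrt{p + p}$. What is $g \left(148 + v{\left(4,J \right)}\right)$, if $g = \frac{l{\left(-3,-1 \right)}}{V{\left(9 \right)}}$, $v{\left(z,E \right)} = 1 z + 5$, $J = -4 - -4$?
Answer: $- 157 \sqrt{2} \approx -222.03$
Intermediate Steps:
$V{\left(p \right)} = \sqrt{2} \sqrt{p}$ ($V{\left(p \right)} = \sqrt{2 p} = \sqrt{2} \sqrt{p}$)
$J = 0$ ($J = -4 + 4 = 0$)
$v{\left(z,E \right)} = 5 + z$ ($v{\left(z,E \right)} = z + 5 = 5 + z$)
$l{\left(x,n \right)} = -9 + n x$ ($l{\left(x,n \right)} = -9 + x n = -9 + n x$)
$g = - \sqrt{2}$ ($g = \frac{-9 - -3}{\sqrt{2} \sqrt{9}} = \frac{-9 + 3}{\sqrt{2} \cdot 3} = - \frac{6}{3 \sqrt{2}} = - 6 \frac{\sqrt{2}}{6} = - \sqrt{2} \approx -1.4142$)
$g \left(148 + v{\left(4,J \right)}\right) = - \sqrt{2} \left(148 + \left(5 + 4\right)\right) = - \sqrt{2} \left(148 + 9\right) = - \sqrt{2} \cdot 157 = - 157 \sqrt{2}$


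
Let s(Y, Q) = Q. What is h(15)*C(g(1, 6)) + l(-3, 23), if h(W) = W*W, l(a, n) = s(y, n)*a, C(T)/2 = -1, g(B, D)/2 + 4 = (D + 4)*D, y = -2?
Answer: -519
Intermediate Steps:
g(B, D) = -8 + 2*D*(4 + D) (g(B, D) = -8 + 2*((D + 4)*D) = -8 + 2*((4 + D)*D) = -8 + 2*(D*(4 + D)) = -8 + 2*D*(4 + D))
C(T) = -2 (C(T) = 2*(-1) = -2)
l(a, n) = a*n (l(a, n) = n*a = a*n)
h(W) = W²
h(15)*C(g(1, 6)) + l(-3, 23) = 15²*(-2) - 3*23 = 225*(-2) - 69 = -450 - 69 = -519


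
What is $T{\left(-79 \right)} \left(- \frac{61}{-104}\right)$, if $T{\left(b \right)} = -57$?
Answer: $- \frac{3477}{104} \approx -33.433$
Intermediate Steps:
$T{\left(-79 \right)} \left(- \frac{61}{-104}\right) = - 57 \left(- \frac{61}{-104}\right) = - 57 \left(\left(-61\right) \left(- \frac{1}{104}\right)\right) = \left(-57\right) \frac{61}{104} = - \frac{3477}{104}$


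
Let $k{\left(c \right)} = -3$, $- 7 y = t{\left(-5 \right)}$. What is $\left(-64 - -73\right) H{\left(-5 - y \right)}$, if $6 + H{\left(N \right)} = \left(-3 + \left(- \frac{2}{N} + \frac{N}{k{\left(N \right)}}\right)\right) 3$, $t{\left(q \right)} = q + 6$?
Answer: $- \frac{9540}{119} \approx -80.168$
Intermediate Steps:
$t{\left(q \right)} = 6 + q$
$y = - \frac{1}{7}$ ($y = - \frac{6 - 5}{7} = \left(- \frac{1}{7}\right) 1 = - \frac{1}{7} \approx -0.14286$)
$H{\left(N \right)} = -15 - N - \frac{6}{N}$ ($H{\left(N \right)} = -6 + \left(-3 + \left(- \frac{2}{N} + \frac{N}{-3}\right)\right) 3 = -6 + \left(-3 + \left(- \frac{2}{N} + N \left(- \frac{1}{3}\right)\right)\right) 3 = -6 + \left(-3 - \left(\frac{2}{N} + \frac{N}{3}\right)\right) 3 = -6 + \left(-3 - \frac{2}{N} - \frac{N}{3}\right) 3 = -6 - \left(9 + N + \frac{6}{N}\right) = -15 - N - \frac{6}{N}$)
$\left(-64 - -73\right) H{\left(-5 - y \right)} = \left(-64 - -73\right) \left(-15 - \left(-5 - - \frac{1}{7}\right) - \frac{6}{-5 - - \frac{1}{7}}\right) = \left(-64 + 73\right) \left(-15 - \left(-5 + \frac{1}{7}\right) - \frac{6}{-5 + \frac{1}{7}}\right) = 9 \left(-15 - - \frac{34}{7} - \frac{6}{- \frac{34}{7}}\right) = 9 \left(-15 + \frac{34}{7} - - \frac{21}{17}\right) = 9 \left(-15 + \frac{34}{7} + \frac{21}{17}\right) = 9 \left(- \frac{1060}{119}\right) = - \frac{9540}{119}$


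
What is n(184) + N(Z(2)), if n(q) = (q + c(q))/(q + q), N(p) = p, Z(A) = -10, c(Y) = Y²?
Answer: 165/2 ≈ 82.500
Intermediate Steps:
n(q) = (q + q²)/(2*q) (n(q) = (q + q²)/(q + q) = (q + q²)/((2*q)) = (q + q²)*(1/(2*q)) = (q + q²)/(2*q))
n(184) + N(Z(2)) = (½ + (½)*184) - 10 = (½ + 92) - 10 = 185/2 - 10 = 165/2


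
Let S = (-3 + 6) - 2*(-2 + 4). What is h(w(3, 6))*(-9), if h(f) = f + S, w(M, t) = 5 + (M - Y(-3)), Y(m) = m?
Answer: -90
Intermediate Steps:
w(M, t) = 8 + M (w(M, t) = 5 + (M - 1*(-3)) = 5 + (M + 3) = 5 + (3 + M) = 8 + M)
S = -1 (S = 3 - 2*2 = 3 - 4 = -1)
h(f) = -1 + f (h(f) = f - 1 = -1 + f)
h(w(3, 6))*(-9) = (-1 + (8 + 3))*(-9) = (-1 + 11)*(-9) = 10*(-9) = -90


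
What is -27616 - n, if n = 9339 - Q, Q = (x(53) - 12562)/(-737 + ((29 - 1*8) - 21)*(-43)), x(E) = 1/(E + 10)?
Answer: -1715066200/46431 ≈ -36938.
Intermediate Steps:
x(E) = 1/(10 + E)
Q = 791405/46431 (Q = (1/(10 + 53) - 12562)/(-737 + ((29 - 1*8) - 21)*(-43)) = (1/63 - 12562)/(-737 + ((29 - 8) - 21)*(-43)) = (1/63 - 12562)/(-737 + (21 - 21)*(-43)) = -791405/(63*(-737 + 0*(-43))) = -791405/(63*(-737 + 0)) = -791405/63/(-737) = -791405/63*(-1/737) = 791405/46431 ≈ 17.045)
n = 432827704/46431 (n = 9339 - 1*791405/46431 = 9339 - 791405/46431 = 432827704/46431 ≈ 9322.0)
-27616 - n = -27616 - 1*432827704/46431 = -27616 - 432827704/46431 = -1715066200/46431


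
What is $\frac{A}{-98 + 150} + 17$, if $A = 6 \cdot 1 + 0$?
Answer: $\frac{445}{26} \approx 17.115$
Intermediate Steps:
$A = 6$ ($A = 6 + 0 = 6$)
$\frac{A}{-98 + 150} + 17 = \frac{1}{-98 + 150} \cdot 6 + 17 = \frac{1}{52} \cdot 6 + 17 = \frac{3}{26} + 17 = \frac{445}{26}$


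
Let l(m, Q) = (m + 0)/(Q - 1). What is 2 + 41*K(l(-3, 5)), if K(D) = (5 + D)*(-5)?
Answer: -3477/4 ≈ -869.25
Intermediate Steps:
l(m, Q) = m/(-1 + Q)
K(D) = -25 - 5*D
2 + 41*K(l(-3, 5)) = 2 + 41*(-25 - (-15)/(-1 + 5)) = 2 + 41*(-25 - (-15)/4) = 2 + 41*(-25 - 5*(-¾)) = 2 + 41*(-25 + 15/4) = 2 + 41*(-85/4) = 2 - 3485/4 = -3477/4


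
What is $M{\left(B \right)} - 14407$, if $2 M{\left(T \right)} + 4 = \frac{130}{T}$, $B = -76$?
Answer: $- \frac{1095149}{76} \approx -14410.0$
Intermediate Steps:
$M{\left(T \right)} = -2 + \frac{65}{T}$ ($M{\left(T \right)} = -2 + \frac{130 \frac{1}{T}}{2} = -2 + \frac{65}{T}$)
$M{\left(B \right)} - 14407 = \left(-2 + \frac{65}{-76}\right) - 14407 = \left(-2 + 65 \left(- \frac{1}{76}\right)\right) - 14407 = \left(-2 - \frac{65}{76}\right) - 14407 = - \frac{217}{76} - 14407 = - \frac{1095149}{76}$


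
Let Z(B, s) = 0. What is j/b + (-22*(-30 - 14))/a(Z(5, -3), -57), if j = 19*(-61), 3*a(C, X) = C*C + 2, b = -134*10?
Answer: 1946839/1340 ≈ 1452.9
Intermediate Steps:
b = -1340
a(C, X) = 2/3 + C**2/3 (a(C, X) = (C*C + 2)/3 = (C**2 + 2)/3 = (2 + C**2)/3 = 2/3 + C**2/3)
j = -1159
j/b + (-22*(-30 - 14))/a(Z(5, -3), -57) = -1159/(-1340) + (-22*(-30 - 14))/(2/3 + (1/3)*0**2) = -1159*(-1/1340) + (-22*(-44))/(2/3 + (1/3)*0) = 1159/1340 + 968/(2/3 + 0) = 1159/1340 + 968/(2/3) = 1159/1340 + 968*(3/2) = 1159/1340 + 1452 = 1946839/1340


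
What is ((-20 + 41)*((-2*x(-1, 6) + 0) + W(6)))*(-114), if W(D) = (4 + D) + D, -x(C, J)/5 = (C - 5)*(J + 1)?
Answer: 967176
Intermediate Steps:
x(C, J) = -5*(1 + J)*(-5 + C) (x(C, J) = -5*(C - 5)*(J + 1) = -5*(-5 + C)*(1 + J) = -5*(1 + J)*(-5 + C))
W(D) = 4 + 2*D
((-20 + 41)*((-2*x(-1, 6) + 0) + W(6)))*(-114) = ((-20 + 41)*((-2*(25 - 5*(-1) + 25*6 - 5*(-1)*6) + 0) + (4 + 2*6)))*(-114) = (21*((-2*(25 + 5 + 150 + 30) + 0) + (4 + 12)))*(-114) = (21*((-2*210 + 0) + 16))*(-114) = (21*((-420 + 0) + 16))*(-114) = (21*(-420 + 16))*(-114) = (21*(-404))*(-114) = -8484*(-114) = 967176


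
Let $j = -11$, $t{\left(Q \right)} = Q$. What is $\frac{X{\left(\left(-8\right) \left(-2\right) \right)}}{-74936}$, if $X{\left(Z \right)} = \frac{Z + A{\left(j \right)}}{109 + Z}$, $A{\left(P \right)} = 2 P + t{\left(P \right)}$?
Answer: $\frac{1}{551000} \approx 1.8149 \cdot 10^{-6}$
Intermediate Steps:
$A{\left(P \right)} = 3 P$ ($A{\left(P \right)} = 2 P + P = 3 P$)
$X{\left(Z \right)} = \frac{-33 + Z}{109 + Z}$ ($X{\left(Z \right)} = \frac{Z + 3 \left(-11\right)}{109 + Z} = \frac{Z - 33}{109 + Z} = \frac{-33 + Z}{109 + Z}$)
$\frac{X{\left(\left(-8\right) \left(-2\right) \right)}}{-74936} = \frac{\frac{1}{109 - -16} \left(-33 - -16\right)}{-74936} = \frac{-33 + 16}{109 + 16} \left(- \frac{1}{74936}\right) = \frac{1}{125} \left(-17\right) \left(- \frac{1}{74936}\right) = \left(- \frac{17}{125}\right) \left(- \frac{1}{74936}\right) = \frac{1}{551000}$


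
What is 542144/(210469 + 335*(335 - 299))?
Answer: 542144/222529 ≈ 2.4363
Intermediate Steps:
542144/(210469 + 335*(335 - 299)) = 542144/(210469 + 335*36) = 542144/(210469 + 12060) = 542144/222529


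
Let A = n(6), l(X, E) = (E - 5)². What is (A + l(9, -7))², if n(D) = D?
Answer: 22500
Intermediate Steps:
l(X, E) = (-5 + E)²
A = 6
(A + l(9, -7))² = (6 + (-5 - 7)²)² = (6 + (-12)²)² = (6 + 144)² = 150² = 22500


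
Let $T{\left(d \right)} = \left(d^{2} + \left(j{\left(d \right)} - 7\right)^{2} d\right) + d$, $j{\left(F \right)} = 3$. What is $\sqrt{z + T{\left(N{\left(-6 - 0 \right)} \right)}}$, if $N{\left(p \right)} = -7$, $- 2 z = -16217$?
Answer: $\frac{\sqrt{32154}}{2} \approx 89.658$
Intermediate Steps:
$z = \frac{16217}{2}$ ($z = \left(- \frac{1}{2}\right) \left(-16217\right) = \frac{16217}{2} \approx 8108.5$)
$T{\left(d \right)} = d^{2} + 17 d$ ($T{\left(d \right)} = \left(d^{2} + \left(3 - 7\right)^{2} d\right) + d = \left(d^{2} + \left(-4\right)^{2} d\right) + d = \left(d^{2} + 16 d\right) + d = d^{2} + 17 d$)
$\sqrt{z + T{\left(N{\left(-6 - 0 \right)} \right)}} = \sqrt{\frac{16217}{2} - 7 \left(17 - 7\right)} = \sqrt{\frac{16217}{2} - 70} = \sqrt{\frac{16077}{2}} = \frac{\sqrt{32154}}{2}$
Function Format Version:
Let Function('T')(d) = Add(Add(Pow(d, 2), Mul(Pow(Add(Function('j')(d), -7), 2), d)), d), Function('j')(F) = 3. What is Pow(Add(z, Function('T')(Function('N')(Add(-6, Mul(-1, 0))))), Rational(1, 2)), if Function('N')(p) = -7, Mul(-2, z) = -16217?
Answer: Mul(Rational(1, 2), Pow(32154, Rational(1, 2))) ≈ 89.658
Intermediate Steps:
z = Rational(16217, 2) (z = Mul(Rational(-1, 2), -16217) = Rational(16217, 2) ≈ 8108.5)
Function('T')(d) = Add(Pow(d, 2), Mul(17, d)) (Function('T')(d) = Add(Add(Pow(d, 2), Mul(Pow(Add(3, -7), 2), d)), d) = Add(Add(Pow(d, 2), Mul(Pow(-4, 2), d)), d) = Add(Add(Pow(d, 2), Mul(16, d)), d) = Add(Pow(d, 2), Mul(17, d)))
Pow(Add(z, Function('T')(Function('N')(Add(-6, Mul(-1, 0))))), Rational(1, 2)) = Pow(Add(Rational(16217, 2), Mul(-7, Add(17, -7))), Rational(1, 2)) = Pow(Add(Rational(16217, 2), Mul(-7, 10)), Rational(1, 2)) = Pow(Add(Rational(16217, 2), -70), Rational(1, 2)) = Pow(Rational(16077, 2), Rational(1, 2)) = Mul(Rational(1, 2), Pow(32154, Rational(1, 2)))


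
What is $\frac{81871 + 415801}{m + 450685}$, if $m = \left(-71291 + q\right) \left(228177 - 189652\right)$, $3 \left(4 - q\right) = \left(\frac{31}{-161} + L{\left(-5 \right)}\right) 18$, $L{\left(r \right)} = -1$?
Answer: $- \frac{1741852}{9609618665} \approx -0.00018126$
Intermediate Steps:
$q = \frac{1796}{161}$ ($q = 4 - \frac{\left(\frac{31}{-161} - 1\right) 18}{3} = 4 - \frac{\left(31 \left(- \frac{1}{161}\right) - 1\right) 18}{3} = 4 - \frac{\left(- \frac{31}{161} - 1\right) 18}{3} = 4 - \frac{\left(- \frac{192}{161}\right) 18}{3} = 4 - - \frac{1152}{161} = 4 + \frac{1152}{161} = \frac{1796}{161} \approx 11.155$)
$m = - \frac{19222392125}{7}$ ($m = \left(-71291 + \frac{1796}{161}\right) \left(228177 - 189652\right) = \left(- \frac{11476055}{161}\right) 38525 = - \frac{19222392125}{7} \approx -2.7461 \cdot 10^{9}$)
$\frac{81871 + 415801}{m + 450685} = \frac{81871 + 415801}{- \frac{19222392125}{7} + 450685} = \frac{497672}{- \frac{19219237330}{7}} = 497672 \left(- \frac{7}{19219237330}\right) = - \frac{1741852}{9609618665}$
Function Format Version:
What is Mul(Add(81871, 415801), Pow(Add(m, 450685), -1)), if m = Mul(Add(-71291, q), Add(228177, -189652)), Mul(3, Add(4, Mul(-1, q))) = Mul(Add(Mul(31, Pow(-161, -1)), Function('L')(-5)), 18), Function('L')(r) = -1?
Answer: Rational(-1741852, 9609618665) ≈ -0.00018126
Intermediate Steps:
q = Rational(1796, 161) (q = Add(4, Mul(Rational(-1, 3), Mul(Add(Mul(31, Pow(-161, -1)), -1), 18))) = Add(4, Mul(Rational(-1, 3), Mul(Add(Mul(31, Rational(-1, 161)), -1), 18))) = Add(4, Mul(Rational(-1, 3), Mul(Add(Rational(-31, 161), -1), 18))) = Add(4, Mul(Rational(-1, 3), Mul(Rational(-192, 161), 18))) = Add(4, Mul(Rational(-1, 3), Rational(-3456, 161))) = Add(4, Rational(1152, 161)) = Rational(1796, 161) ≈ 11.155)
m = Rational(-19222392125, 7) (m = Mul(Add(-71291, Rational(1796, 161)), Add(228177, -189652)) = Mul(Rational(-11476055, 161), 38525) = Rational(-19222392125, 7) ≈ -2.7461e+9)
Mul(Add(81871, 415801), Pow(Add(m, 450685), -1)) = Mul(Add(81871, 415801), Pow(Add(Rational(-19222392125, 7), 450685), -1)) = Mul(497672, Pow(Rational(-19219237330, 7), -1)) = Mul(497672, Rational(-7, 19219237330)) = Rational(-1741852, 9609618665)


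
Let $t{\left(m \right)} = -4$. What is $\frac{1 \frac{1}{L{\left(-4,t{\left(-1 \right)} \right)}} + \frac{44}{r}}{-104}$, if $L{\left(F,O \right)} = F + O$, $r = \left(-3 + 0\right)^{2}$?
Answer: $- \frac{343}{7488} \approx -0.045807$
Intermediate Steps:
$r = 9$ ($r = \left(-3\right)^{2} = 9$)
$\frac{1 \frac{1}{L{\left(-4,t{\left(-1 \right)} \right)}} + \frac{44}{r}}{-104} = \frac{1 \frac{1}{-4 - 4} + \frac{44}{9}}{-104} = - \frac{1 \frac{1}{-8} + 44 \cdot \frac{1}{9}}{104} = - \frac{1 \left(- \frac{1}{8}\right) + \frac{44}{9}}{104} = - \frac{- \frac{1}{8} + \frac{44}{9}}{104} = \left(- \frac{1}{104}\right) \frac{343}{72} = - \frac{343}{7488}$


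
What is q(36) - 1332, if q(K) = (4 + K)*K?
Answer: 108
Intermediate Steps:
q(K) = K*(4 + K)
q(36) - 1332 = 36*(4 + 36) - 1332 = 36*40 - 1332 = 1440 - 1332 = 108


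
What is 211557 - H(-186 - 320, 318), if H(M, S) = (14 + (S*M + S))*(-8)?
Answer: -1073051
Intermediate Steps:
H(M, S) = -112 - 8*S - 8*M*S (H(M, S) = (14 + (M*S + S))*(-8) = (14 + (S + M*S))*(-8) = (14 + S + M*S)*(-8) = -112 - 8*S - 8*M*S)
211557 - H(-186 - 320, 318) = 211557 - (-112 - 8*318 - 8*(-186 - 320)*318) = 211557 - (-112 - 2544 - 8*(-506)*318) = 211557 - (-112 - 2544 + 1287264) = 211557 - 1*1284608 = 211557 - 1284608 = -1073051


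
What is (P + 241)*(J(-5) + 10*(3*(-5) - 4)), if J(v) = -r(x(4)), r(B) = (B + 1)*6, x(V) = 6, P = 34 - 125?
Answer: -34800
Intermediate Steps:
P = -91
r(B) = 6 + 6*B (r(B) = (1 + B)*6 = 6 + 6*B)
J(v) = -42 (J(v) = -(6 + 6*6) = -(6 + 36) = -1*42 = -42)
(P + 241)*(J(-5) + 10*(3*(-5) - 4)) = (-91 + 241)*(-42 + 10*(3*(-5) - 4)) = 150*(-42 + 10*(-15 - 4)) = 150*(-42 + 10*(-19)) = 150*(-42 - 190) = 150*(-232) = -34800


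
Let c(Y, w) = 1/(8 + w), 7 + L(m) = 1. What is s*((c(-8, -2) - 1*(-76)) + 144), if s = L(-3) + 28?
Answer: 14531/3 ≈ 4843.7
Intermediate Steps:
L(m) = -6 (L(m) = -7 + 1 = -6)
s = 22 (s = -6 + 28 = 22)
s*((c(-8, -2) - 1*(-76)) + 144) = 22*((1/(8 - 2) - 1*(-76)) + 144) = 22*((1/6 + 76) + 144) = 22*((⅙ + 76) + 144) = 22*(457/6 + 144) = 22*(1321/6) = 14531/3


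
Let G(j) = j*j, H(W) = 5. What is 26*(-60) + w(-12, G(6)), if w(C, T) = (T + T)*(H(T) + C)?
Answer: -2064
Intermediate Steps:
G(j) = j**2
w(C, T) = 2*T*(5 + C) (w(C, T) = (T + T)*(5 + C) = (2*T)*(5 + C) = 2*T*(5 + C))
26*(-60) + w(-12, G(6)) = 26*(-60) + 2*6**2*(5 - 12) = -1560 + 2*36*(-7) = -1560 - 504 = -2064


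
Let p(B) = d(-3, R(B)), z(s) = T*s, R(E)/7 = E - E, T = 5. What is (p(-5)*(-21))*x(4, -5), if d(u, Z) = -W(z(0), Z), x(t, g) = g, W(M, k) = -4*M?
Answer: 0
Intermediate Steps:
R(E) = 0 (R(E) = 7*(E - E) = 7*0 = 0)
z(s) = 5*s
d(u, Z) = 0 (d(u, Z) = -(-4)*5*0 = -(-4)*0 = -1*0 = 0)
p(B) = 0
(p(-5)*(-21))*x(4, -5) = (0*(-21))*(-5) = 0*(-5) = 0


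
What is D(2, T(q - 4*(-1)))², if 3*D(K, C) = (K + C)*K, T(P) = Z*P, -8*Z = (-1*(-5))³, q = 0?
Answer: 14641/9 ≈ 1626.8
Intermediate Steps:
Z = -125/8 (Z = -(-1*(-5))³/8 = -⅛*5³ = -⅛*125 = -125/8 ≈ -15.625)
T(P) = -125*P/8
D(K, C) = K*(C + K)/3 (D(K, C) = ((K + C)*K)/3 = ((C + K)*K)/3 = (K*(C + K))/3 = K*(C + K)/3)
D(2, T(q - 4*(-1)))² = ((⅓)*2*(-125*(0 - 4*(-1))/8 + 2))² = ((⅓)*2*(-125*(0 + 4)/8 + 2))² = ((⅓)*2*(-125/8*4 + 2))² = ((⅓)*2*(-125/2 + 2))² = ((⅓)*2*(-121/2))² = (-121/3)² = 14641/9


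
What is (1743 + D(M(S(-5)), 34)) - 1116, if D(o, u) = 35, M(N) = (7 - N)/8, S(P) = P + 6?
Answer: 662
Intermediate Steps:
S(P) = 6 + P
M(N) = 7/8 - N/8 (M(N) = (7 - N)*(⅛) = 7/8 - N/8)
(1743 + D(M(S(-5)), 34)) - 1116 = (1743 + 35) - 1116 = 1778 - 1116 = 662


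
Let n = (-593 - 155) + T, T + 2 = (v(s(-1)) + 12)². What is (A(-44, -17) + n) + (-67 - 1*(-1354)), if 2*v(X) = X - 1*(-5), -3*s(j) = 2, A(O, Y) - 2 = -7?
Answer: 26377/36 ≈ 732.69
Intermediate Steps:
A(O, Y) = -5 (A(O, Y) = 2 - 7 = -5)
s(j) = -⅔ (s(j) = -⅓*2 = -⅔)
v(X) = 5/2 + X/2 (v(X) = (X - 1*(-5))/2 = (X + 5)/2 = (5 + X)/2 = 5/2 + X/2)
T = 7153/36 (T = -2 + ((5/2 + (½)*(-⅔)) + 12)² = -2 + ((5/2 - ⅓) + 12)² = -2 + (13/6 + 12)² = -2 + (85/6)² = -2 + 7225/36 = 7153/36 ≈ 198.69)
n = -19775/36 (n = (-593 - 155) + 7153/36 = -748 + 7153/36 = -19775/36 ≈ -549.31)
(A(-44, -17) + n) + (-67 - 1*(-1354)) = (-5 - 19775/36) + (-67 - 1*(-1354)) = -19955/36 + (-67 + 1354) = -19955/36 + 1287 = 26377/36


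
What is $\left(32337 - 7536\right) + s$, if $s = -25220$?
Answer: $-419$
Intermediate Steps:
$\left(32337 - 7536\right) + s = \left(32337 - 7536\right) - 25220 = 24801 - 25220 = -419$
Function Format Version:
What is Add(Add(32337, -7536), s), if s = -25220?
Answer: -419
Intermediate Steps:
Add(Add(32337, -7536), s) = Add(Add(32337, -7536), -25220) = Add(24801, -25220) = -419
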